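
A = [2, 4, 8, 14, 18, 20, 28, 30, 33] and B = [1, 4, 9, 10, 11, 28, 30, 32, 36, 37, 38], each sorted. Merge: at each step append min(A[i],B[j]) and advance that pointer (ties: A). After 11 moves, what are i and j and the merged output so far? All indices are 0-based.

[i=0,j=0] A[i]=2>B[j]=1 take 1 → j++
[i=0,j=1] A[i]=2<=B[j]=4 take 2 → i++
[i=1,j=1] A[i]=4<=B[j]=4 take 4 → i++
[i=2,j=1] A[i]=8>B[j]=4 take 4 → j++
[i=2,j=2] A[i]=8<=B[j]=9 take 8 → i++
[i=3,j=2] A[i]=14>B[j]=9 take 9 → j++
[i=3,j=3] A[i]=14>B[j]=10 take 10 → j++
[i=3,j=4] A[i]=14>B[j]=11 take 11 → j++
[i=3,j=5] A[i]=14<=B[j]=28 take 14 → i++
[i=4,j=5] A[i]=18<=B[j]=28 take 18 → i++
[i=5,j=5] A[i]=20<=B[j]=28 take 20 → i++

i=6, j=5, merged so far=[1, 2, 4, 4, 8, 9, 10, 11, 14, 18, 20]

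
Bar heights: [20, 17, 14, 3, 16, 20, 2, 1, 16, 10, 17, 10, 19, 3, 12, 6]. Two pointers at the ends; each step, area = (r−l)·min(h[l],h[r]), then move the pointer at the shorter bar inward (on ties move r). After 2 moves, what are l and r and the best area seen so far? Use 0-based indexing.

[0,15] min(20,6)*15=90 best=90 * → r--
[0,14] min(20,12)*14=168 best=168 * → r--

l=0, r=13, best area=168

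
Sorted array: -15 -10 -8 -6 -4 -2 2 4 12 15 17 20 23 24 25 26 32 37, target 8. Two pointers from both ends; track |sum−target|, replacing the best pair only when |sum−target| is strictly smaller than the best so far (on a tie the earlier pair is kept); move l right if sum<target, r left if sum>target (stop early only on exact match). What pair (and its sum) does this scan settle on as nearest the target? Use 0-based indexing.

l=0 r=17: -15+37=22 d=14 *, r--
l=0 r=16: -15+32=17 d=9 *, r--
l=0 r=15: -15+26=11 d=3 *, r--
l=0 r=14: -15+25=10 d=2 *, r--
l=0 r=13: -15+24=9 d=1 *, r--
l=0 r=12: -15+23=8 d=0 *, stop

pair (-15, 23) with sum 8 (|Δ|=0)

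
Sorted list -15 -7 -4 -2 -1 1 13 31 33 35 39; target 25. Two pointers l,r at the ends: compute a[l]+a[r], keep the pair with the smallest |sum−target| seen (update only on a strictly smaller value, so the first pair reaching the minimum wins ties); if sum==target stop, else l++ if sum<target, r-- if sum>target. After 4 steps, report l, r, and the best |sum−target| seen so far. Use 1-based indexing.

l=2, r=8, best |Δ|=1

l=1 r=11: -15+39=24 d=1 *, l++
l=2 r=11: -7+39=32 d=7, r--
l=2 r=10: -7+35=28 d=3, r--
l=2 r=9: -7+33=26 d=1, r--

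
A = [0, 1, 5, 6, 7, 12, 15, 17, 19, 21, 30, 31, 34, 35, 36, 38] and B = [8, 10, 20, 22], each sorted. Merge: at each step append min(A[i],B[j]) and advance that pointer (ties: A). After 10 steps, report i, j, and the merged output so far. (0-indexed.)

i=8, j=2, merged so far=[0, 1, 5, 6, 7, 8, 10, 12, 15, 17]

[i=0,j=0] A[i]=0<=B[j]=8 take 0 → i++
[i=1,j=0] A[i]=1<=B[j]=8 take 1 → i++
[i=2,j=0] A[i]=5<=B[j]=8 take 5 → i++
[i=3,j=0] A[i]=6<=B[j]=8 take 6 → i++
[i=4,j=0] A[i]=7<=B[j]=8 take 7 → i++
[i=5,j=0] A[i]=12>B[j]=8 take 8 → j++
[i=5,j=1] A[i]=12>B[j]=10 take 10 → j++
[i=5,j=2] A[i]=12<=B[j]=20 take 12 → i++
[i=6,j=2] A[i]=15<=B[j]=20 take 15 → i++
[i=7,j=2] A[i]=17<=B[j]=20 take 17 → i++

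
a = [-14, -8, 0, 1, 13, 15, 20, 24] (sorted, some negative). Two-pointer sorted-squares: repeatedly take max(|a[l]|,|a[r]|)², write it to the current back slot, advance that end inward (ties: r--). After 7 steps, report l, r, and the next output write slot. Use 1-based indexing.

l=3, r=3, next write slot=1

l=1 r=8: |-14|<=|24| out[8]=576, r--
l=1 r=7: |-14|<=|20| out[7]=400, r--
l=1 r=6: |-14|<=|15| out[6]=225, r--
l=1 r=5: |-14|>|13| out[5]=196, l++
l=2 r=5: |-8|<=|13| out[4]=169, r--
l=2 r=4: |-8|>|1| out[3]=64, l++
l=3 r=4: |0|<=|1| out[2]=1, r--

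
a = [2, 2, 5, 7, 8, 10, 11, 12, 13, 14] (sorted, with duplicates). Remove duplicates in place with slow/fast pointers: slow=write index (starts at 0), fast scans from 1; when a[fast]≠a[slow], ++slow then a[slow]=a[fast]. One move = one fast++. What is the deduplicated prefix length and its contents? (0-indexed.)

(s=0,f=1) a[fast]=2=a[slow] dup → fast++
(s=0,f=2) a[fast]=5≠a[slow]=2 write a[1]=5 → slow++,fast++
(s=1,f=3) a[fast]=7≠a[slow]=5 write a[2]=7 → slow++,fast++
(s=2,f=4) a[fast]=8≠a[slow]=7 write a[3]=8 → slow++,fast++
(s=3,f=5) a[fast]=10≠a[slow]=8 write a[4]=10 → slow++,fast++
(s=4,f=6) a[fast]=11≠a[slow]=10 write a[5]=11 → slow++,fast++
(s=5,f=7) a[fast]=12≠a[slow]=11 write a[6]=12 → slow++,fast++
(s=6,f=8) a[fast]=13≠a[slow]=12 write a[7]=13 → slow++,fast++
(s=7,f=9) a[fast]=14≠a[slow]=13 write a[8]=14 → slow++,fast++

length 9; prefix = [2, 5, 7, 8, 10, 11, 12, 13, 14]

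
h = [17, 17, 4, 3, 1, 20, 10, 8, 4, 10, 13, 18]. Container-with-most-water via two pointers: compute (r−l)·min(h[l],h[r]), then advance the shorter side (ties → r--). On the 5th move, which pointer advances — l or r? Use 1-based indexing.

[1,12] min(17,18)*11=187 best=187 * → l++
[2,12] min(17,18)*10=170 best=187 → l++
[3,12] min(4,18)*9=36 best=187 → l++
[4,12] min(3,18)*8=24 best=187 → l++
[5,12] min(1,18)*7=7 best=187 → l++

l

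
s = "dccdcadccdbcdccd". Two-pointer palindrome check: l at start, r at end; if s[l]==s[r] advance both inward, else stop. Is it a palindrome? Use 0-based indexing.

l=0 r=15: 'd'=='d', l++,r--
l=1 r=14: 'c'=='c', l++,r--
l=2 r=13: 'c'=='c', l++,r--
l=3 r=12: 'd'=='d', l++,r--
l=4 r=11: 'c'=='c', l++,r--
l=5 r=10: 'a'!='b', stop

not a palindrome (mismatch at 5,10)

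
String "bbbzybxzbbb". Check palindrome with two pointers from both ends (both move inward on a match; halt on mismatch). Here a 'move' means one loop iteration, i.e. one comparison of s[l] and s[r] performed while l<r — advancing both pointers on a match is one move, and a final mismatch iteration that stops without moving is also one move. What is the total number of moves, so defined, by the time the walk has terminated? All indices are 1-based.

[1,11] 'b'=='b' → l++,r--
[2,10] 'b'=='b' → l++,r--
[3,9] 'b'=='b' → l++,r--
[4,8] 'z'=='z' → l++,r--
[5,7] 'y'!='x' → stop

5 moves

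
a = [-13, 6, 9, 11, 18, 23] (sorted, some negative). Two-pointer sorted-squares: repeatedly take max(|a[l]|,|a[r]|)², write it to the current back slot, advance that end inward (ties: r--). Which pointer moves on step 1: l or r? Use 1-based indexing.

r

[1,6] |-13|<=|23| out[6]=529 → r--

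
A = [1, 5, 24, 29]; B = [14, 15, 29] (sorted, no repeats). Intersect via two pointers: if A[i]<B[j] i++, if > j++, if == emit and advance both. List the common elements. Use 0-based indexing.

i=0 j=0: 1<14, i++
i=1 j=0: 5<14, i++
i=2 j=0: 24>14, j++
i=2 j=1: 24>15, j++
i=2 j=2: 24<29, i++
i=3 j=2: 29==29 emit, i++,j++

intersection = [29]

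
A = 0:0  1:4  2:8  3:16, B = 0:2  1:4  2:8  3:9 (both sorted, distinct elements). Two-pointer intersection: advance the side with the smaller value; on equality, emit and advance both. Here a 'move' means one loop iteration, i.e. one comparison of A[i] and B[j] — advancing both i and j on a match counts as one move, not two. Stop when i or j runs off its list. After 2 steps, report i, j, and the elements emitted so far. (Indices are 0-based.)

i=0 j=0: 0<2, i++
i=1 j=0: 4>2, j++

i=1, j=1, emitted=[]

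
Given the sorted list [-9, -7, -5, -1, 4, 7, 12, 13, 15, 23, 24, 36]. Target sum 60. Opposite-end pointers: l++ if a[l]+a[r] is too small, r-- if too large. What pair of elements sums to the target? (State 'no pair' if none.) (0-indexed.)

(24, 36)

[0,11] -9+36=27 <60 → l++
[1,11] -7+36=29 <60 → l++
[2,11] -5+36=31 <60 → l++
[3,11] -1+36=35 <60 → l++
[4,11] 4+36=40 <60 → l++
[5,11] 7+36=43 <60 → l++
[6,11] 12+36=48 <60 → l++
[7,11] 13+36=49 <60 → l++
[8,11] 15+36=51 <60 → l++
[9,11] 23+36=59 <60 → l++
[10,11] 24+36=60 → found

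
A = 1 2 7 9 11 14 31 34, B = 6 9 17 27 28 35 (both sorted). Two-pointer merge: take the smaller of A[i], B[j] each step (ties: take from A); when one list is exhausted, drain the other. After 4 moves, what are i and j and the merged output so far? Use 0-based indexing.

i=3, j=1, merged so far=[1, 2, 6, 7]

[i=0,j=0] A[i]=1<=B[j]=6 take 1 → i++
[i=1,j=0] A[i]=2<=B[j]=6 take 2 → i++
[i=2,j=0] A[i]=7>B[j]=6 take 6 → j++
[i=2,j=1] A[i]=7<=B[j]=9 take 7 → i++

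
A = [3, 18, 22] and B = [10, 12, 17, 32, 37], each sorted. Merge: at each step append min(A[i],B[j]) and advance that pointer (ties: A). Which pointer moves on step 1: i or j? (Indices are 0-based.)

i

i=0 j=0: A[i]=3<=B[j]=10 take 3, i++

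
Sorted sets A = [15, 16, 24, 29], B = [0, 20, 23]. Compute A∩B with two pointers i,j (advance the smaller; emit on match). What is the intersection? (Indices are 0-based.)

intersection = []

[i=0,j=0] 15>0 → j++
[i=0,j=1] 15<20 → i++
[i=1,j=1] 16<20 → i++
[i=2,j=1] 24>20 → j++
[i=2,j=2] 24>23 → j++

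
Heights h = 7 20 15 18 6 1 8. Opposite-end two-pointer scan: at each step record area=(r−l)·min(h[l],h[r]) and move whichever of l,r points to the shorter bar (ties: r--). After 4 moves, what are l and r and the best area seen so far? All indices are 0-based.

l=1, r=3, best area=42

[0,6] min(7,8)*6=42 best=42 * → l++
[1,6] min(20,8)*5=40 best=42 → r--
[1,5] min(20,1)*4=4 best=42 → r--
[1,4] min(20,6)*3=18 best=42 → r--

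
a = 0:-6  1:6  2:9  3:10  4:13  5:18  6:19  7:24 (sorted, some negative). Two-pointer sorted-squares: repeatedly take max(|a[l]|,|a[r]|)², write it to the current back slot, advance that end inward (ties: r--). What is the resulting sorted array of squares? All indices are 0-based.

[36, 36, 81, 100, 169, 324, 361, 576]

l=0 r=7: |-6|<=|24| out[7]=576, r--
l=0 r=6: |-6|<=|19| out[6]=361, r--
l=0 r=5: |-6|<=|18| out[5]=324, r--
l=0 r=4: |-6|<=|13| out[4]=169, r--
l=0 r=3: |-6|<=|10| out[3]=100, r--
l=0 r=2: |-6|<=|9| out[2]=81, r--
l=0 r=1: |-6|<=|6| out[1]=36, r--
l=0 r=0: |-6|<=|-6| out[0]=36, r--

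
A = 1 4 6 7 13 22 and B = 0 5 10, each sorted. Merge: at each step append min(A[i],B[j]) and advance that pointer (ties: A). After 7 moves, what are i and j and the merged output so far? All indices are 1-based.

i=5, j=4, merged so far=[0, 1, 4, 5, 6, 7, 10]

i=1 j=1: A[i]=1>B[j]=0 take 0, j++
i=1 j=2: A[i]=1<=B[j]=5 take 1, i++
i=2 j=2: A[i]=4<=B[j]=5 take 4, i++
i=3 j=2: A[i]=6>B[j]=5 take 5, j++
i=3 j=3: A[i]=6<=B[j]=10 take 6, i++
i=4 j=3: A[i]=7<=B[j]=10 take 7, i++
i=5 j=3: A[i]=13>B[j]=10 take 10, j++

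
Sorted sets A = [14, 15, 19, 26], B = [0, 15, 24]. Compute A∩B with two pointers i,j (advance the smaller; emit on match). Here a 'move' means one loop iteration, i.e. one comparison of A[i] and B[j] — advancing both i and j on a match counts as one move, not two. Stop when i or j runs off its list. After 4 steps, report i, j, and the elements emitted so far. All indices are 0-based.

i=3, j=2, emitted=[15]

[i=0,j=0] 14>0 → j++
[i=0,j=1] 14<15 → i++
[i=1,j=1] 15==15 emit → i++,j++
[i=2,j=2] 19<24 → i++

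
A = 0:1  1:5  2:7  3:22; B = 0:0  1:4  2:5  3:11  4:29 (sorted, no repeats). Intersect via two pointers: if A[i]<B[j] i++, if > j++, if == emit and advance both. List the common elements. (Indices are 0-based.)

intersection = [5]

i=0 j=0: 1>0, j++
i=0 j=1: 1<4, i++
i=1 j=1: 5>4, j++
i=1 j=2: 5==5 emit, i++,j++
i=2 j=3: 7<11, i++
i=3 j=3: 22>11, j++
i=3 j=4: 22<29, i++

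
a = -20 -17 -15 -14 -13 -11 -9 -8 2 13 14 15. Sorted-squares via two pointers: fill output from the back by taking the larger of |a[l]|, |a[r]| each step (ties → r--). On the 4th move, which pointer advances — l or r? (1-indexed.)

l

l=1 r=12: |-20|>|15| out[12]=400, l++
l=2 r=12: |-17|>|15| out[11]=289, l++
l=3 r=12: |-15|<=|15| out[10]=225, r--
l=3 r=11: |-15|>|14| out[9]=225, l++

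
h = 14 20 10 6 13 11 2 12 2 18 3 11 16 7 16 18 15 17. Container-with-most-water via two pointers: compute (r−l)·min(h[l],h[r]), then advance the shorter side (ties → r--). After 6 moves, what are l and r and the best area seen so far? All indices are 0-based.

l=0 r=17: min(14,17)*17=238 best=238 *, l++
l=1 r=17: min(20,17)*16=272 best=272 *, r--
l=1 r=16: min(20,15)*15=225 best=272, r--
l=1 r=15: min(20,18)*14=252 best=272, r--
l=1 r=14: min(20,16)*13=208 best=272, r--
l=1 r=13: min(20,7)*12=84 best=272, r--

l=1, r=12, best area=272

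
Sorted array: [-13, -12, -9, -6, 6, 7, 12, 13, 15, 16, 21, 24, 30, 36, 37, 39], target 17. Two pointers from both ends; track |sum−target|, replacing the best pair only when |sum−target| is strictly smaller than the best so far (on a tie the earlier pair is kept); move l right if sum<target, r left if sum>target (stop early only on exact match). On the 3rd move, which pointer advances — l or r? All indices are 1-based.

r

[1,16] -13+39=26 d=9 * → r--
[1,15] -13+37=24 d=7 * → r--
[1,14] -13+36=23 d=6 * → r--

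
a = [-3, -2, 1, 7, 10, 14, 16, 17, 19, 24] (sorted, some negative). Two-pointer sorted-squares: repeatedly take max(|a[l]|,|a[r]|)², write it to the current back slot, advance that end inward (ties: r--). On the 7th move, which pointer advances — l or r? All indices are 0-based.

[0,9] |-3|<=|24| out[9]=576 → r--
[0,8] |-3|<=|19| out[8]=361 → r--
[0,7] |-3|<=|17| out[7]=289 → r--
[0,6] |-3|<=|16| out[6]=256 → r--
[0,5] |-3|<=|14| out[5]=196 → r--
[0,4] |-3|<=|10| out[4]=100 → r--
[0,3] |-3|<=|7| out[3]=49 → r--

r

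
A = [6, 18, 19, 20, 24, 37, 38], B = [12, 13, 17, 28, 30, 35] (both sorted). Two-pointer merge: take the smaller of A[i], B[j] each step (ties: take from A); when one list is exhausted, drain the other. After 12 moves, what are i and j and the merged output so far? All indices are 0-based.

[i=0,j=0] A[i]=6<=B[j]=12 take 6 → i++
[i=1,j=0] A[i]=18>B[j]=12 take 12 → j++
[i=1,j=1] A[i]=18>B[j]=13 take 13 → j++
[i=1,j=2] A[i]=18>B[j]=17 take 17 → j++
[i=1,j=3] A[i]=18<=B[j]=28 take 18 → i++
[i=2,j=3] A[i]=19<=B[j]=28 take 19 → i++
[i=3,j=3] A[i]=20<=B[j]=28 take 20 → i++
[i=4,j=3] A[i]=24<=B[j]=28 take 24 → i++
[i=5,j=3] A[i]=37>B[j]=28 take 28 → j++
[i=5,j=4] A[i]=37>B[j]=30 take 30 → j++
[i=5,j=5] A[i]=37>B[j]=35 take 35 → j++
[i=5,j=6] B done, take A[i]=37 → i++

i=6, j=6, merged so far=[6, 12, 13, 17, 18, 19, 20, 24, 28, 30, 35, 37]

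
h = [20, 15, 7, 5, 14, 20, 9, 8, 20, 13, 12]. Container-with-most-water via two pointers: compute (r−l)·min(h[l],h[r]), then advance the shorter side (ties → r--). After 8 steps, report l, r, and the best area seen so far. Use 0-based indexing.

l=0 r=10: min(20,12)*10=120 best=120 *, r--
l=0 r=9: min(20,13)*9=117 best=120, r--
l=0 r=8: min(20,20)*8=160 best=160 *, r--
l=0 r=7: min(20,8)*7=56 best=160, r--
l=0 r=6: min(20,9)*6=54 best=160, r--
l=0 r=5: min(20,20)*5=100 best=160, r--
l=0 r=4: min(20,14)*4=56 best=160, r--
l=0 r=3: min(20,5)*3=15 best=160, r--

l=0, r=2, best area=160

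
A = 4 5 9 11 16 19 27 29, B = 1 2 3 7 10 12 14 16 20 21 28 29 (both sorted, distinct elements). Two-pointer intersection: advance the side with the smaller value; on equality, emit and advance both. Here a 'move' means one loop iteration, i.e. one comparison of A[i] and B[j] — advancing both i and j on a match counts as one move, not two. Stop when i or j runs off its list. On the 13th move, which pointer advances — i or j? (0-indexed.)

i=0 j=0: 4>1, j++
i=0 j=1: 4>2, j++
i=0 j=2: 4>3, j++
i=0 j=3: 4<7, i++
i=1 j=3: 5<7, i++
i=2 j=3: 9>7, j++
i=2 j=4: 9<10, i++
i=3 j=4: 11>10, j++
i=3 j=5: 11<12, i++
i=4 j=5: 16>12, j++
i=4 j=6: 16>14, j++
i=4 j=7: 16==16 emit, i++,j++
i=5 j=8: 19<20, i++

i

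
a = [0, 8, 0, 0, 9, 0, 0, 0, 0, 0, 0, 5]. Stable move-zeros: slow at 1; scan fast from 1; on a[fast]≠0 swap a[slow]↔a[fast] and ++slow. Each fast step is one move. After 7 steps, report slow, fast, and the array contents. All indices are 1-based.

(s=1,f=1) a[fast]=0 → fast++
(s=1,f=2) a[fast]=8≠0 swap→a[1]=8 → slow++,fast++
(s=2,f=3) a[fast]=0 → fast++
(s=2,f=4) a[fast]=0 → fast++
(s=2,f=5) a[fast]=9≠0 swap→a[2]=9 → slow++,fast++
(s=3,f=6) a[fast]=0 → fast++
(s=3,f=7) a[fast]=0 → fast++

slow=3, fast=8, a=[8, 9, 0, 0, 0, 0, 0, 0, 0, 0, 0, 5]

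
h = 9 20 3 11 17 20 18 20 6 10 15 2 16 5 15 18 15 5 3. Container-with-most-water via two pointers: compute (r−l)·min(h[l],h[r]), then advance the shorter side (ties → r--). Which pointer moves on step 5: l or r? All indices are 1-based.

r

[1,19] min(9,3)*18=54 best=54 * → r--
[1,18] min(9,5)*17=85 best=85 * → r--
[1,17] min(9,15)*16=144 best=144 * → l++
[2,17] min(20,15)*15=225 best=225 * → r--
[2,16] min(20,18)*14=252 best=252 * → r--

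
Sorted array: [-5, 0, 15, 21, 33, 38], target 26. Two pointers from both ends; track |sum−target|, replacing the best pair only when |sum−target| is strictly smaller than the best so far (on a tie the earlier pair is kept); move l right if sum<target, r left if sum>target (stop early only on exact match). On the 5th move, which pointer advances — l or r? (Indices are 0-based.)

r

[0,5] -5+38=33 d=7 * → r--
[0,4] -5+33=28 d=2 * → r--
[0,3] -5+21=16 d=10 → l++
[1,3] 0+21=21 d=5 → l++
[2,3] 15+21=36 d=10 → r--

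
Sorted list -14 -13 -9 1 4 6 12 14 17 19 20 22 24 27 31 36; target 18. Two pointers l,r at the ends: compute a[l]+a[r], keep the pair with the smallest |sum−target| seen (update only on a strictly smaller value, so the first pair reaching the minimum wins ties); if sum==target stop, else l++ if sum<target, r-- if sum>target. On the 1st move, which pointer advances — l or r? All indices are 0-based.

r

[0,15] -14+36=22 d=4 * → r--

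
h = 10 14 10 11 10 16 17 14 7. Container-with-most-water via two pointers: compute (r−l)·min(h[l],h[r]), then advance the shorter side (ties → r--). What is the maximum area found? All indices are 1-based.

l=1 r=9: min(10,7)*8=56 best=56 *, r--
l=1 r=8: min(10,14)*7=70 best=70 *, l++
l=2 r=8: min(14,14)*6=84 best=84 *, r--
l=2 r=7: min(14,17)*5=70 best=84, l++
l=3 r=7: min(10,17)*4=40 best=84, l++
l=4 r=7: min(11,17)*3=33 best=84, l++
l=5 r=7: min(10,17)*2=20 best=84, l++
l=6 r=7: min(16,17)*1=16 best=84, l++

max area = 84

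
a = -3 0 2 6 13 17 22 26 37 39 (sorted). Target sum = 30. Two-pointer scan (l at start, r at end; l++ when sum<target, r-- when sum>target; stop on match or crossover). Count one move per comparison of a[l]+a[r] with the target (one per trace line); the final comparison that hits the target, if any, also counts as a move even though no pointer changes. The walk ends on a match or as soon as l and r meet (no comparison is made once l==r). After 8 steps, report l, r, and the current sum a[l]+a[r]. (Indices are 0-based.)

l=4, r=5, sum=30

l=0 r=9: -3+39=36 >30, r--
l=0 r=8: -3+37=34 >30, r--
l=0 r=7: -3+26=23 <30, l++
l=1 r=7: 0+26=26 <30, l++
l=2 r=7: 2+26=28 <30, l++
l=3 r=7: 6+26=32 >30, r--
l=3 r=6: 6+22=28 <30, l++
l=4 r=6: 13+22=35 >30, r--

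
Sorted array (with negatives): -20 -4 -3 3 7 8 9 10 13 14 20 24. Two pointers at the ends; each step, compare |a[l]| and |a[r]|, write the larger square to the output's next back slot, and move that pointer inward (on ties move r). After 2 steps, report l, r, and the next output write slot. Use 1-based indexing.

l=1, r=10, next write slot=10

[1,12] |-20|<=|24| out[12]=576 → r--
[1,11] |-20|<=|20| out[11]=400 → r--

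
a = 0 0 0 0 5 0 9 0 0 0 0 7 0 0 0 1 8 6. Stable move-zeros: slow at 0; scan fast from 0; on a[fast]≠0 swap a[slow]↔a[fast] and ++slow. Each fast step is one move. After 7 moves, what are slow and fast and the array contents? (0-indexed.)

slow=2, fast=7, a=[5, 9, 0, 0, 0, 0, 0, 0, 0, 0, 0, 7, 0, 0, 0, 1, 8, 6]

(s=0,f=0) a[fast]=0 → fast++
(s=0,f=1) a[fast]=0 → fast++
(s=0,f=2) a[fast]=0 → fast++
(s=0,f=3) a[fast]=0 → fast++
(s=0,f=4) a[fast]=5≠0 swap→a[0]=5 → slow++,fast++
(s=1,f=5) a[fast]=0 → fast++
(s=1,f=6) a[fast]=9≠0 swap→a[1]=9 → slow++,fast++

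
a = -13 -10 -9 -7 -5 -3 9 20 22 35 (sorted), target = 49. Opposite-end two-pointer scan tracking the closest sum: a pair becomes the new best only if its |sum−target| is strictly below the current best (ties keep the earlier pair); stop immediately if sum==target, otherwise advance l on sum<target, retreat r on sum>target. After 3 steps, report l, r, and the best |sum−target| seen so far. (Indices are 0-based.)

l=0 r=9: -13+35=22 d=27 *, l++
l=1 r=9: -10+35=25 d=24 *, l++
l=2 r=9: -9+35=26 d=23 *, l++

l=3, r=9, best |Δ|=23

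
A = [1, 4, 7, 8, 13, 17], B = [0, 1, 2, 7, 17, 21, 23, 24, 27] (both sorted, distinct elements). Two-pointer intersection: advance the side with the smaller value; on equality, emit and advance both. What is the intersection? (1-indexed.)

i=1 j=1: 1>0, j++
i=1 j=2: 1==1 emit, i++,j++
i=2 j=3: 4>2, j++
i=2 j=4: 4<7, i++
i=3 j=4: 7==7 emit, i++,j++
i=4 j=5: 8<17, i++
i=5 j=5: 13<17, i++
i=6 j=5: 17==17 emit, i++,j++

intersection = [1, 7, 17]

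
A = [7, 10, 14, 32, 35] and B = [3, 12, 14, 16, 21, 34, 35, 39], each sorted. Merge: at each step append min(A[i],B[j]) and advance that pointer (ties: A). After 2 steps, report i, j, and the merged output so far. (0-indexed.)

i=1, j=1, merged so far=[3, 7]

[i=0,j=0] A[i]=7>B[j]=3 take 3 → j++
[i=0,j=1] A[i]=7<=B[j]=12 take 7 → i++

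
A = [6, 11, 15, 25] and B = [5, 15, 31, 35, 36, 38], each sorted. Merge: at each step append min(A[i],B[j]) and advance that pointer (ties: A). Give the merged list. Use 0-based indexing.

[i=0,j=0] A[i]=6>B[j]=5 take 5 → j++
[i=0,j=1] A[i]=6<=B[j]=15 take 6 → i++
[i=1,j=1] A[i]=11<=B[j]=15 take 11 → i++
[i=2,j=1] A[i]=15<=B[j]=15 take 15 → i++
[i=3,j=1] A[i]=25>B[j]=15 take 15 → j++
[i=3,j=2] A[i]=25<=B[j]=31 take 25 → i++
[i=4,j=2] A done, take B[j]=31 → j++
[i=4,j=3] A done, take B[j]=35 → j++
[i=4,j=4] A done, take B[j]=36 → j++
[i=4,j=5] A done, take B[j]=38 → j++

[5, 6, 11, 15, 15, 25, 31, 35, 36, 38]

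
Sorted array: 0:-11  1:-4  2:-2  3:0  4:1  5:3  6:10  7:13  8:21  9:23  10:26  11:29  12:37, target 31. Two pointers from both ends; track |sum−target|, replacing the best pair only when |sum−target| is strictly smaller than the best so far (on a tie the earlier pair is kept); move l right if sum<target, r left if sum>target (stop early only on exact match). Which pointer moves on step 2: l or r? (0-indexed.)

r

l=0 r=12: -11+37=26 d=5 *, l++
l=1 r=12: -4+37=33 d=2 *, r--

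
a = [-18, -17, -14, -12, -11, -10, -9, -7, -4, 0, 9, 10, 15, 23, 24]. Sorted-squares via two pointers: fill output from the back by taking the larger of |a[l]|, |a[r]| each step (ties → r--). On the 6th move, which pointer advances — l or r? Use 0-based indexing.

l

[0,14] |-18|<=|24| out[14]=576 → r--
[0,13] |-18|<=|23| out[13]=529 → r--
[0,12] |-18|>|15| out[12]=324 → l++
[1,12] |-17|>|15| out[11]=289 → l++
[2,12] |-14|<=|15| out[10]=225 → r--
[2,11] |-14|>|10| out[9]=196 → l++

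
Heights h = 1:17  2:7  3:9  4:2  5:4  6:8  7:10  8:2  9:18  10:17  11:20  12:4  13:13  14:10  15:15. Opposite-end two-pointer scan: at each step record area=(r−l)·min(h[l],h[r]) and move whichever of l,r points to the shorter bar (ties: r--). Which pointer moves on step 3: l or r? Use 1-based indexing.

[1,15] min(17,15)*14=210 best=210 * → r--
[1,14] min(17,10)*13=130 best=210 → r--
[1,13] min(17,13)*12=156 best=210 → r--

r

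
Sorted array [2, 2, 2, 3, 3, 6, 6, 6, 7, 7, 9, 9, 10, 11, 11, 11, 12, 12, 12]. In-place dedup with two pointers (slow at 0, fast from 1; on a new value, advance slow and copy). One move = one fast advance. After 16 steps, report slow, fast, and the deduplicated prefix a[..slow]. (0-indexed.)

(s=0,f=1) a[fast]=2=a[slow] dup → fast++
(s=0,f=2) a[fast]=2=a[slow] dup → fast++
(s=0,f=3) a[fast]=3≠a[slow]=2 write a[1]=3 → slow++,fast++
(s=1,f=4) a[fast]=3=a[slow] dup → fast++
(s=1,f=5) a[fast]=6≠a[slow]=3 write a[2]=6 → slow++,fast++
(s=2,f=6) a[fast]=6=a[slow] dup → fast++
(s=2,f=7) a[fast]=6=a[slow] dup → fast++
(s=2,f=8) a[fast]=7≠a[slow]=6 write a[3]=7 → slow++,fast++
(s=3,f=9) a[fast]=7=a[slow] dup → fast++
(s=3,f=10) a[fast]=9≠a[slow]=7 write a[4]=9 → slow++,fast++
(s=4,f=11) a[fast]=9=a[slow] dup → fast++
(s=4,f=12) a[fast]=10≠a[slow]=9 write a[5]=10 → slow++,fast++
(s=5,f=13) a[fast]=11≠a[slow]=10 write a[6]=11 → slow++,fast++
(s=6,f=14) a[fast]=11=a[slow] dup → fast++
(s=6,f=15) a[fast]=11=a[slow] dup → fast++
(s=6,f=16) a[fast]=12≠a[slow]=11 write a[7]=12 → slow++,fast++

slow=7, fast=17, prefix=[2, 3, 6, 7, 9, 10, 11, 12]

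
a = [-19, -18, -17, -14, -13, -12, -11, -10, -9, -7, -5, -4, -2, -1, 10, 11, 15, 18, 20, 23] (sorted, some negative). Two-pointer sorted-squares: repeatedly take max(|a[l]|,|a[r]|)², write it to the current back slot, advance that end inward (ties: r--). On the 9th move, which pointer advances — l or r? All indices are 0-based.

l

l=0 r=19: |-19|<=|23| out[19]=529, r--
l=0 r=18: |-19|<=|20| out[18]=400, r--
l=0 r=17: |-19|>|18| out[17]=361, l++
l=1 r=17: |-18|<=|18| out[16]=324, r--
l=1 r=16: |-18|>|15| out[15]=324, l++
l=2 r=16: |-17|>|15| out[14]=289, l++
l=3 r=16: |-14|<=|15| out[13]=225, r--
l=3 r=15: |-14|>|11| out[12]=196, l++
l=4 r=15: |-13|>|11| out[11]=169, l++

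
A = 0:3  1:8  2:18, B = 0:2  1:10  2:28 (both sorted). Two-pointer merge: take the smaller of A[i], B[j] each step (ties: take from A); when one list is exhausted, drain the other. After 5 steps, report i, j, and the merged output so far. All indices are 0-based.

[i=0,j=0] A[i]=3>B[j]=2 take 2 → j++
[i=0,j=1] A[i]=3<=B[j]=10 take 3 → i++
[i=1,j=1] A[i]=8<=B[j]=10 take 8 → i++
[i=2,j=1] A[i]=18>B[j]=10 take 10 → j++
[i=2,j=2] A[i]=18<=B[j]=28 take 18 → i++

i=3, j=2, merged so far=[2, 3, 8, 10, 18]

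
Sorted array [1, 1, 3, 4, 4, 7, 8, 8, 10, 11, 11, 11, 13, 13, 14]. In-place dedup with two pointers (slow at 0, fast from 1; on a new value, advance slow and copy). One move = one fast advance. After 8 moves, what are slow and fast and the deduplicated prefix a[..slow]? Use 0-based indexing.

(s=0,f=1) a[fast]=1=a[slow] dup → fast++
(s=0,f=2) a[fast]=3≠a[slow]=1 write a[1]=3 → slow++,fast++
(s=1,f=3) a[fast]=4≠a[slow]=3 write a[2]=4 → slow++,fast++
(s=2,f=4) a[fast]=4=a[slow] dup → fast++
(s=2,f=5) a[fast]=7≠a[slow]=4 write a[3]=7 → slow++,fast++
(s=3,f=6) a[fast]=8≠a[slow]=7 write a[4]=8 → slow++,fast++
(s=4,f=7) a[fast]=8=a[slow] dup → fast++
(s=4,f=8) a[fast]=10≠a[slow]=8 write a[5]=10 → slow++,fast++

slow=5, fast=9, prefix=[1, 3, 4, 7, 8, 10]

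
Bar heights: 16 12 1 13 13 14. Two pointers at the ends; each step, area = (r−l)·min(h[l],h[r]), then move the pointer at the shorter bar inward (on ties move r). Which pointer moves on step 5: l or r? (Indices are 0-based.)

r

[0,5] min(16,14)*5=70 best=70 * → r--
[0,4] min(16,13)*4=52 best=70 → r--
[0,3] min(16,13)*3=39 best=70 → r--
[0,2] min(16,1)*2=2 best=70 → r--
[0,1] min(16,12)*1=12 best=70 → r--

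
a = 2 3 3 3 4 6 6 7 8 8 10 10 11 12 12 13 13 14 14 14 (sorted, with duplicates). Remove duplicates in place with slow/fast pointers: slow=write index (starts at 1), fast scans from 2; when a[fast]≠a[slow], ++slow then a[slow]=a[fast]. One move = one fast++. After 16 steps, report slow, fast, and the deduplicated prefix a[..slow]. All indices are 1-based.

slow=1 fast=2: a[fast]=3≠a[slow]=2 write a[2]=3, slow++,fast++
slow=2 fast=3: a[fast]=3=a[slow] dup, fast++
slow=2 fast=4: a[fast]=3=a[slow] dup, fast++
slow=2 fast=5: a[fast]=4≠a[slow]=3 write a[3]=4, slow++,fast++
slow=3 fast=6: a[fast]=6≠a[slow]=4 write a[4]=6, slow++,fast++
slow=4 fast=7: a[fast]=6=a[slow] dup, fast++
slow=4 fast=8: a[fast]=7≠a[slow]=6 write a[5]=7, slow++,fast++
slow=5 fast=9: a[fast]=8≠a[slow]=7 write a[6]=8, slow++,fast++
slow=6 fast=10: a[fast]=8=a[slow] dup, fast++
slow=6 fast=11: a[fast]=10≠a[slow]=8 write a[7]=10, slow++,fast++
slow=7 fast=12: a[fast]=10=a[slow] dup, fast++
slow=7 fast=13: a[fast]=11≠a[slow]=10 write a[8]=11, slow++,fast++
slow=8 fast=14: a[fast]=12≠a[slow]=11 write a[9]=12, slow++,fast++
slow=9 fast=15: a[fast]=12=a[slow] dup, fast++
slow=9 fast=16: a[fast]=13≠a[slow]=12 write a[10]=13, slow++,fast++
slow=10 fast=17: a[fast]=13=a[slow] dup, fast++

slow=10, fast=18, prefix=[2, 3, 4, 6, 7, 8, 10, 11, 12, 13]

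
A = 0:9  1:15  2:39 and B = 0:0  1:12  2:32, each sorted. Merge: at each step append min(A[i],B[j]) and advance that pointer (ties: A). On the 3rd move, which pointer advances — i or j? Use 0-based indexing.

j

[i=0,j=0] A[i]=9>B[j]=0 take 0 → j++
[i=0,j=1] A[i]=9<=B[j]=12 take 9 → i++
[i=1,j=1] A[i]=15>B[j]=12 take 12 → j++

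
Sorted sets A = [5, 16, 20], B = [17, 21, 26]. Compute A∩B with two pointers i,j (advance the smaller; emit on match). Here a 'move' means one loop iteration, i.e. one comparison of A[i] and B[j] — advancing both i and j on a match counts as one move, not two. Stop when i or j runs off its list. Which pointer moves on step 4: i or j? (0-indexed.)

i

[i=0,j=0] 5<17 → i++
[i=1,j=0] 16<17 → i++
[i=2,j=0] 20>17 → j++
[i=2,j=1] 20<21 → i++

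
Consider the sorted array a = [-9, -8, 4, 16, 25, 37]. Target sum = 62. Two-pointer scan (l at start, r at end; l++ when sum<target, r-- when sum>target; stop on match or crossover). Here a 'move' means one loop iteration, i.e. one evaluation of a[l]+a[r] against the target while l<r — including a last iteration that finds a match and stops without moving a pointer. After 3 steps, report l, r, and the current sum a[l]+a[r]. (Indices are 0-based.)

l=3, r=5, sum=53

[0,5] -9+37=28 <62 → l++
[1,5] -8+37=29 <62 → l++
[2,5] 4+37=41 <62 → l++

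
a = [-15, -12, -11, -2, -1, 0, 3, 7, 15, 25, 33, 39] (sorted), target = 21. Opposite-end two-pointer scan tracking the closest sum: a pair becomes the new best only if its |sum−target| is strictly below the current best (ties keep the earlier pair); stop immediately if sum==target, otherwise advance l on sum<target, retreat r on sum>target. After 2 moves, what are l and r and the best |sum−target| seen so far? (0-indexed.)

l=0 r=11: -15+39=24 d=3 *, r--
l=0 r=10: -15+33=18 d=3, l++

l=1, r=10, best |Δ|=3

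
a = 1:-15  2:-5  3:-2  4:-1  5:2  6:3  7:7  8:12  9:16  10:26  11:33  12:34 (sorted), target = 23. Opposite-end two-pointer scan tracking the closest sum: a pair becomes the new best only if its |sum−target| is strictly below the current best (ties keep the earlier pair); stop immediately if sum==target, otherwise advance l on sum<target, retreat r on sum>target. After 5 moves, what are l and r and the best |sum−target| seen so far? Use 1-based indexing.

[1,12] -15+34=19 d=4 * → l++
[2,12] -5+34=29 d=6 → r--
[2,11] -5+33=28 d=5 → r--
[2,10] -5+26=21 d=2 * → l++
[3,10] -2+26=24 d=1 * → r--

l=3, r=9, best |Δ|=1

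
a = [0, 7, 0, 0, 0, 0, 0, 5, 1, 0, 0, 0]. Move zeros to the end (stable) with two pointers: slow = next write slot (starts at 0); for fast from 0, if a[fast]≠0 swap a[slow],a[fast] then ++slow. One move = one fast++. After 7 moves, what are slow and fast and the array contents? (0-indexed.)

slow=1, fast=7, a=[7, 0, 0, 0, 0, 0, 0, 5, 1, 0, 0, 0]

(s=0,f=0) a[fast]=0 → fast++
(s=0,f=1) a[fast]=7≠0 swap→a[0]=7 → slow++,fast++
(s=1,f=2) a[fast]=0 → fast++
(s=1,f=3) a[fast]=0 → fast++
(s=1,f=4) a[fast]=0 → fast++
(s=1,f=5) a[fast]=0 → fast++
(s=1,f=6) a[fast]=0 → fast++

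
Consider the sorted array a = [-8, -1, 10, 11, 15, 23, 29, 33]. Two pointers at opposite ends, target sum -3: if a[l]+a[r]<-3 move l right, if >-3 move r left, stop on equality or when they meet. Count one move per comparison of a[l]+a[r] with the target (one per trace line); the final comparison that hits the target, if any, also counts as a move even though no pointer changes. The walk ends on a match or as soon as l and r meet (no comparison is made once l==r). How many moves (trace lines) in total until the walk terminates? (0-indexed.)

7 moves

l=0 r=7: -8+33=25 >-3, r--
l=0 r=6: -8+29=21 >-3, r--
l=0 r=5: -8+23=15 >-3, r--
l=0 r=4: -8+15=7 >-3, r--
l=0 r=3: -8+11=3 >-3, r--
l=0 r=2: -8+10=2 >-3, r--
l=0 r=1: -8+-1=-9 <-3, l++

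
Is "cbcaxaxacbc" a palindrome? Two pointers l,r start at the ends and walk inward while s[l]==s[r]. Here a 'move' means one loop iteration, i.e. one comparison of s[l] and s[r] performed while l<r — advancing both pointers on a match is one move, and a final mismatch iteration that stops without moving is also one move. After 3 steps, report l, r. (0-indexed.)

l=0 r=10: 'c'=='c', l++,r--
l=1 r=9: 'b'=='b', l++,r--
l=2 r=8: 'c'=='c', l++,r--

l=3, r=7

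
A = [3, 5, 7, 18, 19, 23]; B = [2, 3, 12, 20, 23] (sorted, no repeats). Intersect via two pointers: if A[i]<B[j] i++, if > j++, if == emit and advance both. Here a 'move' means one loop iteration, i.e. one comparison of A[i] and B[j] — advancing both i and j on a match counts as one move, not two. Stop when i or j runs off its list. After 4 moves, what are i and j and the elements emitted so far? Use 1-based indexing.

i=4, j=3, emitted=[3]

i=1 j=1: 3>2, j++
i=1 j=2: 3==3 emit, i++,j++
i=2 j=3: 5<12, i++
i=3 j=3: 7<12, i++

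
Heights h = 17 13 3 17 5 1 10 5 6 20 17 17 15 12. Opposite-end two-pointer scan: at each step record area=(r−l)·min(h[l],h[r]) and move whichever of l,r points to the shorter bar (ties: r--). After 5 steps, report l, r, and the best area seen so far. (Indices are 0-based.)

l=1, r=9, best area=187

[0,13] min(17,12)*13=156 best=156 * → r--
[0,12] min(17,15)*12=180 best=180 * → r--
[0,11] min(17,17)*11=187 best=187 * → r--
[0,10] min(17,17)*10=170 best=187 → r--
[0,9] min(17,20)*9=153 best=187 → l++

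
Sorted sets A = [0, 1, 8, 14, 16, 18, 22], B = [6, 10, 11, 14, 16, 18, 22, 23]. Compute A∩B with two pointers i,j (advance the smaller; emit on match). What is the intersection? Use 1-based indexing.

intersection = [14, 16, 18, 22]

i=1 j=1: 0<6, i++
i=2 j=1: 1<6, i++
i=3 j=1: 8>6, j++
i=3 j=2: 8<10, i++
i=4 j=2: 14>10, j++
i=4 j=3: 14>11, j++
i=4 j=4: 14==14 emit, i++,j++
i=5 j=5: 16==16 emit, i++,j++
i=6 j=6: 18==18 emit, i++,j++
i=7 j=7: 22==22 emit, i++,j++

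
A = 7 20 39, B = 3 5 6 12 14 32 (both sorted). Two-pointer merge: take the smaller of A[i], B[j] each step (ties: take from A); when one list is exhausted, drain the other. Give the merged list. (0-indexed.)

[3, 5, 6, 7, 12, 14, 20, 32, 39]

[i=0,j=0] A[i]=7>B[j]=3 take 3 → j++
[i=0,j=1] A[i]=7>B[j]=5 take 5 → j++
[i=0,j=2] A[i]=7>B[j]=6 take 6 → j++
[i=0,j=3] A[i]=7<=B[j]=12 take 7 → i++
[i=1,j=3] A[i]=20>B[j]=12 take 12 → j++
[i=1,j=4] A[i]=20>B[j]=14 take 14 → j++
[i=1,j=5] A[i]=20<=B[j]=32 take 20 → i++
[i=2,j=5] A[i]=39>B[j]=32 take 32 → j++
[i=2,j=6] B done, take A[i]=39 → i++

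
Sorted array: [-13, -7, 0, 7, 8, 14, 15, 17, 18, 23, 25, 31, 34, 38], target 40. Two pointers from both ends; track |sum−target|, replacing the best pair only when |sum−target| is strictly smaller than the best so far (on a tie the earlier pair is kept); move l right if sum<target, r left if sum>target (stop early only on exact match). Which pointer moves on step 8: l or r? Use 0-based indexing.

[0,13] -13+38=25 d=15 * → l++
[1,13] -7+38=31 d=9 * → l++
[2,13] 0+38=38 d=2 * → l++
[3,13] 7+38=45 d=5 → r--
[3,12] 7+34=41 d=1 * → r--
[3,11] 7+31=38 d=2 → l++
[4,11] 8+31=39 d=1 → l++
[5,11] 14+31=45 d=5 → r--

r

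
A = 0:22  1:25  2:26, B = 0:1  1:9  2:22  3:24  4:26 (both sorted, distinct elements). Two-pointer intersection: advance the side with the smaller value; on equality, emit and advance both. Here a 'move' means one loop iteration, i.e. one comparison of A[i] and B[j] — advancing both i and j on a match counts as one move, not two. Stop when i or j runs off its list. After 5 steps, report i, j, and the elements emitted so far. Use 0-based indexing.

i=2, j=4, emitted=[22]

i=0 j=0: 22>1, j++
i=0 j=1: 22>9, j++
i=0 j=2: 22==22 emit, i++,j++
i=1 j=3: 25>24, j++
i=1 j=4: 25<26, i++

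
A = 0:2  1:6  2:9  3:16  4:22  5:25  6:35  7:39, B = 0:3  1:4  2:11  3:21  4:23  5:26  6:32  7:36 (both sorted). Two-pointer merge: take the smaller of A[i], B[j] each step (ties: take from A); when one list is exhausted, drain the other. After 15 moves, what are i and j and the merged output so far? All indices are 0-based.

[i=0,j=0] A[i]=2<=B[j]=3 take 2 → i++
[i=1,j=0] A[i]=6>B[j]=3 take 3 → j++
[i=1,j=1] A[i]=6>B[j]=4 take 4 → j++
[i=1,j=2] A[i]=6<=B[j]=11 take 6 → i++
[i=2,j=2] A[i]=9<=B[j]=11 take 9 → i++
[i=3,j=2] A[i]=16>B[j]=11 take 11 → j++
[i=3,j=3] A[i]=16<=B[j]=21 take 16 → i++
[i=4,j=3] A[i]=22>B[j]=21 take 21 → j++
[i=4,j=4] A[i]=22<=B[j]=23 take 22 → i++
[i=5,j=4] A[i]=25>B[j]=23 take 23 → j++
[i=5,j=5] A[i]=25<=B[j]=26 take 25 → i++
[i=6,j=5] A[i]=35>B[j]=26 take 26 → j++
[i=6,j=6] A[i]=35>B[j]=32 take 32 → j++
[i=6,j=7] A[i]=35<=B[j]=36 take 35 → i++
[i=7,j=7] A[i]=39>B[j]=36 take 36 → j++

i=7, j=8, merged so far=[2, 3, 4, 6, 9, 11, 16, 21, 22, 23, 25, 26, 32, 35, 36]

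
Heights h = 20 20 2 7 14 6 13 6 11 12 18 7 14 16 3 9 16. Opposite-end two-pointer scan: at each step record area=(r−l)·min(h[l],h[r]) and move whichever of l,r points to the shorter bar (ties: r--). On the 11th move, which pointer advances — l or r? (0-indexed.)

[0,16] min(20,16)*16=256 best=256 * → r--
[0,15] min(20,9)*15=135 best=256 → r--
[0,14] min(20,3)*14=42 best=256 → r--
[0,13] min(20,16)*13=208 best=256 → r--
[0,12] min(20,14)*12=168 best=256 → r--
[0,11] min(20,7)*11=77 best=256 → r--
[0,10] min(20,18)*10=180 best=256 → r--
[0,9] min(20,12)*9=108 best=256 → r--
[0,8] min(20,11)*8=88 best=256 → r--
[0,7] min(20,6)*7=42 best=256 → r--
[0,6] min(20,13)*6=78 best=256 → r--

r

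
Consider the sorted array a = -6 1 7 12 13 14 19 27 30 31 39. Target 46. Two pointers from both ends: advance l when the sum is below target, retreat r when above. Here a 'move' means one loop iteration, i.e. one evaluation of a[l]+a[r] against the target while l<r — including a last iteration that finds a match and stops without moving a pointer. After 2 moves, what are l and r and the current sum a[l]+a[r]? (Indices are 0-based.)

l=0 r=10: -6+39=33 <46, l++
l=1 r=10: 1+39=40 <46, l++

l=2, r=10, sum=46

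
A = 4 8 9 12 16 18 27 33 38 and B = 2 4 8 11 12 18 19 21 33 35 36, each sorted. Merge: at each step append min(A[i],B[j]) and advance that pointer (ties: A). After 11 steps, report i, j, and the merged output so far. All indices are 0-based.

i=0 j=0: A[i]=4>B[j]=2 take 2, j++
i=0 j=1: A[i]=4<=B[j]=4 take 4, i++
i=1 j=1: A[i]=8>B[j]=4 take 4, j++
i=1 j=2: A[i]=8<=B[j]=8 take 8, i++
i=2 j=2: A[i]=9>B[j]=8 take 8, j++
i=2 j=3: A[i]=9<=B[j]=11 take 9, i++
i=3 j=3: A[i]=12>B[j]=11 take 11, j++
i=3 j=4: A[i]=12<=B[j]=12 take 12, i++
i=4 j=4: A[i]=16>B[j]=12 take 12, j++
i=4 j=5: A[i]=16<=B[j]=18 take 16, i++
i=5 j=5: A[i]=18<=B[j]=18 take 18, i++

i=6, j=5, merged so far=[2, 4, 4, 8, 8, 9, 11, 12, 12, 16, 18]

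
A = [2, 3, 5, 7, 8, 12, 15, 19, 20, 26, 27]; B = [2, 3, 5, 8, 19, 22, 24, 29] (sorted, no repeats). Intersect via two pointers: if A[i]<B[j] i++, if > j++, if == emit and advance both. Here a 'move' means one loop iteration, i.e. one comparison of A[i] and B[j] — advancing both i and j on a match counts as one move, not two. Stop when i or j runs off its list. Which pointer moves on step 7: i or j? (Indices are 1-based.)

i=1 j=1: 2==2 emit, i++,j++
i=2 j=2: 3==3 emit, i++,j++
i=3 j=3: 5==5 emit, i++,j++
i=4 j=4: 7<8, i++
i=5 j=4: 8==8 emit, i++,j++
i=6 j=5: 12<19, i++
i=7 j=5: 15<19, i++

i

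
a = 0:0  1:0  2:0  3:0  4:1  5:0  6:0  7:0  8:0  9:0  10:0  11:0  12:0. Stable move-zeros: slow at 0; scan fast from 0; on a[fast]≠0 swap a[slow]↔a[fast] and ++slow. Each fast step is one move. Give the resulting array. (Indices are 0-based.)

[1, 0, 0, 0, 0, 0, 0, 0, 0, 0, 0, 0, 0]

(s=0,f=0) a[fast]=0 → fast++
(s=0,f=1) a[fast]=0 → fast++
(s=0,f=2) a[fast]=0 → fast++
(s=0,f=3) a[fast]=0 → fast++
(s=0,f=4) a[fast]=1≠0 swap→a[0]=1 → slow++,fast++
(s=1,f=5) a[fast]=0 → fast++
(s=1,f=6) a[fast]=0 → fast++
(s=1,f=7) a[fast]=0 → fast++
(s=1,f=8) a[fast]=0 → fast++
(s=1,f=9) a[fast]=0 → fast++
(s=1,f=10) a[fast]=0 → fast++
(s=1,f=11) a[fast]=0 → fast++
(s=1,f=12) a[fast]=0 → fast++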